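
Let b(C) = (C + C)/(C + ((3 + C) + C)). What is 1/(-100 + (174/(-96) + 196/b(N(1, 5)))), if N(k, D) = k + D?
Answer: 16/3859 ≈ 0.0041462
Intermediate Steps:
N(k, D) = D + k
b(C) = 2*C/(3 + 3*C) (b(C) = (2*C)/(C + (3 + 2*C)) = (2*C)/(3 + 3*C) = 2*C/(3 + 3*C))
1/(-100 + (174/(-96) + 196/b(N(1, 5)))) = 1/(-100 + (174/(-96) + 196/((2*(5 + 1)/(3*(1 + (5 + 1))))))) = 1/(-100 + (174*(-1/96) + 196/(((⅔)*6/(1 + 6))))) = 1/(-100 + (-29/16 + 196/(((⅔)*6/7)))) = 1/(-100 + (-29/16 + 196/(((⅔)*6*(⅐))))) = 1/(-100 + (-29/16 + 196/(4/7))) = 1/(-100 + (-29/16 + 196*(7/4))) = 1/(-100 + (-29/16 + 343)) = 1/(-100 + 5459/16) = 1/(3859/16) = 16/3859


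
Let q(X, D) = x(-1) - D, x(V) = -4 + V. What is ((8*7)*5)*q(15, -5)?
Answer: 0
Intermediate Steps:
q(X, D) = -5 - D (q(X, D) = (-4 - 1) - D = -5 - D)
((8*7)*5)*q(15, -5) = ((8*7)*5)*(-5 - 1*(-5)) = (56*5)*(-5 + 5) = 280*0 = 0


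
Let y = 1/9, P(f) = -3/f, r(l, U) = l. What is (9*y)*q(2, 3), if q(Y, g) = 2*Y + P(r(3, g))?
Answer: 3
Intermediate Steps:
q(Y, g) = -1 + 2*Y (q(Y, g) = 2*Y - 3/3 = 2*Y - 3*⅓ = 2*Y - 1 = -1 + 2*Y)
y = ⅑ ≈ 0.11111
(9*y)*q(2, 3) = (9*(⅑))*(-1 + 2*2) = 1*(-1 + 4) = 1*3 = 3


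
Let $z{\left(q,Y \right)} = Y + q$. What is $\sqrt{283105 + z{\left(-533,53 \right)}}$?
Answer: $5 \sqrt{11305} \approx 531.63$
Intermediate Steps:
$\sqrt{283105 + z{\left(-533,53 \right)}} = \sqrt{283105 + \left(53 - 533\right)} = \sqrt{283105 - 480} = \sqrt{282625} = 5 \sqrt{11305}$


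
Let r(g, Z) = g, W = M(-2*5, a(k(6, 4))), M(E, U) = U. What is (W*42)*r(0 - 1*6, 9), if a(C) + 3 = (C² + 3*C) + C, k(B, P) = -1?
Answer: 1512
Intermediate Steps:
a(C) = -3 + C² + 4*C (a(C) = -3 + ((C² + 3*C) + C) = -3 + (C² + 4*C) = -3 + C² + 4*C)
W = -6 (W = -3 + (-1)² + 4*(-1) = -3 + 1 - 4 = -6)
(W*42)*r(0 - 1*6, 9) = (-6*42)*(0 - 1*6) = -252*(0 - 6) = -252*(-6) = 1512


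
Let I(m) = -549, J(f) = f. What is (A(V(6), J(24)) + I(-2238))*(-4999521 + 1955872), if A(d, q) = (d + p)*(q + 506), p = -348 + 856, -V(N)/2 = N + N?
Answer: -779085878179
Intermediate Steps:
V(N) = -4*N (V(N) = -2*(N + N) = -4*N)
p = 508
A(d, q) = (506 + q)*(508 + d) (A(d, q) = (d + 508)*(q + 506) = (508 + d)*(506 + q) = (506 + q)*(508 + d))
(A(V(6), J(24)) + I(-2238))*(-4999521 + 1955872) = ((257048 + 506*(-4*6) + 508*24 - 4*6*24) - 549)*(-4999521 + 1955872) = ((257048 + 506*(-24) + 12192 - 24*24) - 549)*(-3043649) = ((257048 - 12144 + 12192 - 576) - 549)*(-3043649) = (256520 - 549)*(-3043649) = 255971*(-3043649) = -779085878179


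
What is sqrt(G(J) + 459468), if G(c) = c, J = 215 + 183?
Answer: sqrt(459866) ≈ 678.13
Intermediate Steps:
J = 398
sqrt(G(J) + 459468) = sqrt(398 + 459468) = sqrt(459866)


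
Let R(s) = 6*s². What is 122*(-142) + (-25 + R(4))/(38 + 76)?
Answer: -1974865/114 ≈ -17323.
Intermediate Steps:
122*(-142) + (-25 + R(4))/(38 + 76) = 122*(-142) + (-25 + 6*4²)/(38 + 76) = -17324 + (-25 + 6*16)/114 = -17324 + (-25 + 96)*(1/114) = -17324 + 71*(1/114) = -17324 + 71/114 = -1974865/114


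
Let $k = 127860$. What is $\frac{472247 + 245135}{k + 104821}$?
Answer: $\frac{717382}{232681} \approx 3.0831$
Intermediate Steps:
$\frac{472247 + 245135}{k + 104821} = \frac{472247 + 245135}{127860 + 104821} = \frac{717382}{232681}$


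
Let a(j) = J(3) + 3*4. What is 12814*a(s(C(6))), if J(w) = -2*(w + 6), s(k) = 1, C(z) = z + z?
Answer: -76884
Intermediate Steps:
C(z) = 2*z
J(w) = -12 - 2*w (J(w) = -2*(6 + w) = -12 - 2*w)
a(j) = -6 (a(j) = (-12 - 2*3) + 3*4 = (-12 - 6) + 12 = -18 + 12 = -6)
12814*a(s(C(6))) = 12814*(-6) = -76884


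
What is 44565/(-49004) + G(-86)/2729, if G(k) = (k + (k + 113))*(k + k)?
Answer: 375674707/133731916 ≈ 2.8092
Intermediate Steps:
G(k) = 2*k*(113 + 2*k) (G(k) = (k + (113 + k))*(2*k) = (113 + 2*k)*(2*k) = 2*k*(113 + 2*k))
44565/(-49004) + G(-86)/2729 = 44565/(-49004) + (2*(-86)*(113 + 2*(-86)))/2729 = 44565*(-1/49004) + (2*(-86)*(113 - 172))*(1/2729) = -44565/49004 + (2*(-86)*(-59))*(1/2729) = -44565/49004 + 10148*(1/2729) = -44565/49004 + 10148/2729 = 375674707/133731916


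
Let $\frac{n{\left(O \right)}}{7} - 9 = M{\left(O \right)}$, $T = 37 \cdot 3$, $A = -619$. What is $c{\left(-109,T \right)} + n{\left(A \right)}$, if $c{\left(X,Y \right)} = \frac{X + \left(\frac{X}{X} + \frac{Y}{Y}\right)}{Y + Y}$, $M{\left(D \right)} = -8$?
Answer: $\frac{1447}{222} \approx 6.518$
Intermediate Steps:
$T = 111$
$n{\left(O \right)} = 7$ ($n{\left(O \right)} = 63 + 7 \left(-8\right) = 63 - 56 = 7$)
$c{\left(X,Y \right)} = \frac{2 + X}{2 Y}$ ($c{\left(X,Y \right)} = \frac{X + \left(1 + 1\right)}{2 Y} = \left(X + 2\right) \frac{1}{2 Y} = \left(2 + X\right) \frac{1}{2 Y} = \frac{2 + X}{2 Y}$)
$c{\left(-109,T \right)} + n{\left(A \right)} = \frac{2 - 109}{2 \cdot 111} + 7 = \frac{1}{2} \cdot \frac{1}{111} \left(-107\right) + 7 = - \frac{107}{222} + 7 = \frac{1447}{222}$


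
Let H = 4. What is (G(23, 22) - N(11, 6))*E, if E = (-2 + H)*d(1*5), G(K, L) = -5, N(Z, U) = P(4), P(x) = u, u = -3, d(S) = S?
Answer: -20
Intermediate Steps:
P(x) = -3
N(Z, U) = -3
E = 10 (E = (-2 + 4)*(1*5) = 2*5 = 10)
(G(23, 22) - N(11, 6))*E = (-5 - 1*(-3))*10 = (-5 + 3)*10 = -2*10 = -20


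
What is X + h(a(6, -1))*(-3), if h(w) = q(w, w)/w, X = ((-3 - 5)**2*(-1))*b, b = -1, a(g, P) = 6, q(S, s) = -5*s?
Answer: 79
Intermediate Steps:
X = 64 (X = ((-3 - 5)**2*(-1))*(-1) = ((-8)**2*(-1))*(-1) = (64*(-1))*(-1) = -64*(-1) = 64)
h(w) = -5 (h(w) = (-5*w)/w = -5)
X + h(a(6, -1))*(-3) = 64 - 5*(-3) = 64 + 15 = 79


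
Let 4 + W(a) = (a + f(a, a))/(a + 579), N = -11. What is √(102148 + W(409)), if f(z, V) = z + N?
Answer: 3*√2769668057/494 ≈ 319.60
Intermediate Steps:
f(z, V) = -11 + z (f(z, V) = z - 11 = -11 + z)
W(a) = -4 + (-11 + 2*a)/(579 + a) (W(a) = -4 + (a + (-11 + a))/(a + 579) = -4 + (-11 + 2*a)/(579 + a))
√(102148 + W(409)) = √(102148 + (-2327 - 2*409)/(579 + 409)) = √(102148 + (-2327 - 818)/988) = √(102148 + (1/988)*(-3145)) = √(102148 - 3145/988) = √(100919079/988) = 3*√2769668057/494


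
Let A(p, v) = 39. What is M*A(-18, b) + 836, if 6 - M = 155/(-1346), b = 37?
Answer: 1446265/1346 ≈ 1074.5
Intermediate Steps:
M = 8231/1346 (M = 6 - 155/(-1346) = 6 - 155*(-1)/1346 = 6 - 1*(-155/1346) = 6 + 155/1346 = 8231/1346 ≈ 6.1152)
M*A(-18, b) + 836 = (8231/1346)*39 + 836 = 321009/1346 + 836 = 1446265/1346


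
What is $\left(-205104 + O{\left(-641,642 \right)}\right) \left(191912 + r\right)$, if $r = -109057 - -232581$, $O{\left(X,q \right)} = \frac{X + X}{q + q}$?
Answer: $- \frac{194092500866}{3} \approx -6.4698 \cdot 10^{10}$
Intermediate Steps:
$O{\left(X,q \right)} = \frac{X}{q}$ ($O{\left(X,q \right)} = \frac{2 X}{2 q} = 2 X \frac{1}{2 q} = \frac{X}{q}$)
$r = 123524$ ($r = -109057 + 232581 = 123524$)
$\left(-205104 + O{\left(-641,642 \right)}\right) \left(191912 + r\right) = \left(-205104 - \frac{641}{642}\right) \left(191912 + 123524\right) = \left(-205104 - \frac{641}{642}\right) 315436 = \left(- \frac{131677409}{642}\right) 315436 = - \frac{194092500866}{3}$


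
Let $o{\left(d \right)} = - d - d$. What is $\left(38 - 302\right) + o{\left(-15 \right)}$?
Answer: $-234$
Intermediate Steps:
$o{\left(d \right)} = - 2 d$
$\left(38 - 302\right) + o{\left(-15 \right)} = \left(38 - 302\right) - -30 = -264 + 30 = -234$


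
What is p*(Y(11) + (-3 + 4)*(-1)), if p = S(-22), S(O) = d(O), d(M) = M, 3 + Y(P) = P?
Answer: -154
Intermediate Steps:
Y(P) = -3 + P
S(O) = O
p = -22
p*(Y(11) + (-3 + 4)*(-1)) = -22*((-3 + 11) + (-3 + 4)*(-1)) = -22*(8 + 1*(-1)) = -22*(8 - 1) = -22*7 = -154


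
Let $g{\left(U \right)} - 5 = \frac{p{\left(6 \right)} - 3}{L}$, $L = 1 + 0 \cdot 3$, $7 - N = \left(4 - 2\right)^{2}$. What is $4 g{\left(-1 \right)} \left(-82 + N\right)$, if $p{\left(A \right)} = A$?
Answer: $-2528$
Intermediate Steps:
$N = 3$ ($N = 7 - \left(4 - 2\right)^{2} = 7 - 2^{2} = 7 - 4 = 3$)
$L = 1$ ($L = 1 + 0 = 1$)
$g{\left(U \right)} = 8$ ($g{\left(U \right)} = 5 + \frac{6 - 3}{1} = 5 + \left(6 - 3\right) 1 = 5 + 3 \cdot 1 = 5 + 3 = 8$)
$4 g{\left(-1 \right)} \left(-82 + N\right) = 4 \cdot 8 \left(-82 + 3\right) = 32 \left(-79\right) = -2528$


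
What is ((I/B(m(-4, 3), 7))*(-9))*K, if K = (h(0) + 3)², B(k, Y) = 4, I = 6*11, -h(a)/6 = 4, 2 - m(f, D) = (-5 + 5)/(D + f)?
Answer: -130977/2 ≈ -65489.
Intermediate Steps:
m(f, D) = 2 (m(f, D) = 2 - (-5 + 5)/(D + f) = 2 - 0/(D + f) = 2 - 1*0 = 2 + 0 = 2)
h(a) = -24 (h(a) = -6*4 = -24)
I = 66
K = 441 (K = (-24 + 3)² = (-21)² = 441)
((I/B(m(-4, 3), 7))*(-9))*K = ((66/4)*(-9))*441 = ((66*(¼))*(-9))*441 = ((33/2)*(-9))*441 = -297/2*441 = -130977/2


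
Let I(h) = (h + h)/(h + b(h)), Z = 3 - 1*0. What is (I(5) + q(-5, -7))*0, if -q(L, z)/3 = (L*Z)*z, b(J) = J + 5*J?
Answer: 0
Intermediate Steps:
Z = 3 (Z = 3 + 0 = 3)
b(J) = 6*J
I(h) = 2/7 (I(h) = (h + h)/(h + 6*h) = (2*h)/((7*h)) = (2*h)*(1/(7*h)) = 2/7)
q(L, z) = -9*L*z (q(L, z) = -3*L*3*z = -3*3*L*z = -9*L*z)
(I(5) + q(-5, -7))*0 = (2/7 - 9*(-5)*(-7))*0 = (2/7 - 315)*0 = -2203/7*0 = 0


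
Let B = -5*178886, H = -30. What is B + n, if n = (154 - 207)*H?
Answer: -892840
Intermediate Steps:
n = 1590 (n = (154 - 207)*(-30) = -53*(-30) = 1590)
B = -894430
B + n = -894430 + 1590 = -892840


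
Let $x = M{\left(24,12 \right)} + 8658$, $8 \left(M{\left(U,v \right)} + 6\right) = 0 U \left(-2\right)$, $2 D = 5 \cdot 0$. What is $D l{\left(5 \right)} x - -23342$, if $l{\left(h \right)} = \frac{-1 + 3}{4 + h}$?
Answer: $23342$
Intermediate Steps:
$D = 0$ ($D = \frac{5 \cdot 0}{2} = \frac{1}{2} \cdot 0 = 0$)
$M{\left(U,v \right)} = -6$ ($M{\left(U,v \right)} = -6 + \frac{0 U \left(-2\right)}{8} = -6 + \frac{0 \left(-2\right)}{8} = -6 + \frac{1}{8} \cdot 0 = -6 + 0 = -6$)
$l{\left(h \right)} = \frac{2}{4 + h}$
$x = 8652$ ($x = -6 + 8658 = 8652$)
$D l{\left(5 \right)} x - -23342 = 0 \frac{2}{4 + 5} \cdot 8652 - -23342 = 0 \cdot \frac{2}{9} \cdot 8652 + 23342 = 0 \cdot 8652 + 23342 = 0 + 23342 = 23342$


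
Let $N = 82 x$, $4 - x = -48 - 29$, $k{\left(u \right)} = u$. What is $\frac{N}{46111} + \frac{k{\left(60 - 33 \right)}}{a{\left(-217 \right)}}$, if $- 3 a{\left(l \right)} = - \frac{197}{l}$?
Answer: $- \frac{809184573}{9083867} \approx -89.079$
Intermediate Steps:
$a{\left(l \right)} = \frac{197}{3 l}$ ($a{\left(l \right)} = - \frac{\left(-197\right) \frac{1}{l}}{3} = \frac{197}{3 l}$)
$x = 81$ ($x = 4 - \left(-48 - 29\right) = 4 - -77 = 4 + 77 = 81$)
$N = 6642$ ($N = 82 \cdot 81 = 6642$)
$\frac{N}{46111} + \frac{k{\left(60 - 33 \right)}}{a{\left(-217 \right)}} = \frac{6642}{46111} + \frac{60 - 33}{\frac{197}{3} \frac{1}{-217}} = 6642 \cdot \frac{1}{46111} + \frac{60 - 33}{\frac{197}{3} \left(- \frac{1}{217}\right)} = \frac{6642}{46111} + \frac{27}{- \frac{197}{651}} = \frac{6642}{46111} + 27 \left(- \frac{651}{197}\right) = \frac{6642}{46111} - \frac{17577}{197} = - \frac{809184573}{9083867}$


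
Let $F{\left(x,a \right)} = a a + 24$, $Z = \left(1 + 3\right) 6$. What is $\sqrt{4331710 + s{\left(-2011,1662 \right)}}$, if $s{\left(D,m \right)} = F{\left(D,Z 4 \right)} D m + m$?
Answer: $2 i \sqrt{7719588077} \approx 1.7572 \cdot 10^{5} i$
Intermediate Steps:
$Z = 24$ ($Z = 4 \cdot 6 = 24$)
$F{\left(x,a \right)} = 24 + a^{2}$ ($F{\left(x,a \right)} = a^{2} + 24 = 24 + a^{2}$)
$s{\left(D,m \right)} = m + 9240 D m$ ($s{\left(D,m \right)} = \left(24 + \left(24 \cdot 4\right)^{2}\right) D m + m = \left(24 + 96^{2}\right) D m + m = \left(24 + 9216\right) D m + m = 9240 D m + m = m + 9240 D m$)
$\sqrt{4331710 + s{\left(-2011,1662 \right)}} = \sqrt{4331710 + 1662 \left(1 + 9240 \left(-2011\right)\right)} = \sqrt{4331710 + 1662 \left(1 - 18581640\right)} = \sqrt{4331710 + 1662 \left(-18581639\right)} = \sqrt{4331710 - 30882684018} = \sqrt{-30878352308} = 2 i \sqrt{7719588077}$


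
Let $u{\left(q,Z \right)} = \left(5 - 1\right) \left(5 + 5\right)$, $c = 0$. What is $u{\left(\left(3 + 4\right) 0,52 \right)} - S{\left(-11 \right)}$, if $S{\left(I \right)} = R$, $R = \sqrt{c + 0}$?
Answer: $40$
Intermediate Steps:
$u{\left(q,Z \right)} = 40$ ($u{\left(q,Z \right)} = 4 \cdot 10 = 40$)
$R = 0$ ($R = \sqrt{0 + 0} = \sqrt{0} = 0$)
$S{\left(I \right)} = 0$
$u{\left(\left(3 + 4\right) 0,52 \right)} - S{\left(-11 \right)} = 40 - 0 = 40 + 0 = 40$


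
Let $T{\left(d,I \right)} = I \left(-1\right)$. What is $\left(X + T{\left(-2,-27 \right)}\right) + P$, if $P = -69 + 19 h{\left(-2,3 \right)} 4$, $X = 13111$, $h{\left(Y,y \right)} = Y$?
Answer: $12917$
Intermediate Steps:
$P = -221$ ($P = -69 + 19 \left(\left(-2\right) 4\right) = -69 + 19 \left(-8\right) = -69 - 152 = -221$)
$T{\left(d,I \right)} = - I$
$\left(X + T{\left(-2,-27 \right)}\right) + P = \left(13111 - -27\right) - 221 = \left(13111 + 27\right) - 221 = 13138 - 221 = 12917$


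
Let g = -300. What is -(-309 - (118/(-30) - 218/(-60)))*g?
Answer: -92610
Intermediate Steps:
-(-309 - (118/(-30) - 218/(-60)))*g = -(-309 - (118/(-30) - 218/(-60)))*(-300) = -(-309 - (118*(-1/30) - 218*(-1/60)))*(-300) = -(-309 - (-59/15 + 109/30))*(-300) = -(-309 - 1*(-3/10))*(-300) = -(-309 + 3/10)*(-300) = -(-3087)*(-300)/10 = -1*92610 = -92610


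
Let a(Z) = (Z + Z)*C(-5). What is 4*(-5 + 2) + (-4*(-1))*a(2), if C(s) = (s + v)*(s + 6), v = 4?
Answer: -28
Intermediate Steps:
C(s) = (4 + s)*(6 + s) (C(s) = (s + 4)*(s + 6) = (4 + s)*(6 + s))
a(Z) = -2*Z (a(Z) = (Z + Z)*(24 + (-5)² + 10*(-5)) = (2*Z)*(24 + 25 - 50) = (2*Z)*(-1) = -2*Z)
4*(-5 + 2) + (-4*(-1))*a(2) = 4*(-5 + 2) + (-4*(-1))*(-2*2) = 4*(-3) + 4*(-4) = -12 - 16 = -28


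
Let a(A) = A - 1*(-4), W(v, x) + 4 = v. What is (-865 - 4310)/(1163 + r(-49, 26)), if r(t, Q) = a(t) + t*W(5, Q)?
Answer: -5175/1069 ≈ -4.8410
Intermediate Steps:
W(v, x) = -4 + v
a(A) = 4 + A (a(A) = A + 4 = 4 + A)
r(t, Q) = 4 + 2*t (r(t, Q) = (4 + t) + t*(-4 + 5) = (4 + t) + t*1 = (4 + t) + t = 4 + 2*t)
(-865 - 4310)/(1163 + r(-49, 26)) = (-865 - 4310)/(1163 + (4 + 2*(-49))) = -5175/(1163 + (4 - 98)) = -5175/(1163 - 94) = -5175/1069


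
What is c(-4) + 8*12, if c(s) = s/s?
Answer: 97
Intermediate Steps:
c(s) = 1
c(-4) + 8*12 = 1 + 8*12 = 1 + 96 = 97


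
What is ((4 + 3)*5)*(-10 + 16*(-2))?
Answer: -1470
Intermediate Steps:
((4 + 3)*5)*(-10 + 16*(-2)) = (7*5)*(-10 - 32) = 35*(-42) = -1470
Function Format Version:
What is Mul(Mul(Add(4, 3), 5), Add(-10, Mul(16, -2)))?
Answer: -1470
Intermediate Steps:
Mul(Mul(Add(4, 3), 5), Add(-10, Mul(16, -2))) = Mul(Mul(7, 5), Add(-10, -32)) = Mul(35, -42) = -1470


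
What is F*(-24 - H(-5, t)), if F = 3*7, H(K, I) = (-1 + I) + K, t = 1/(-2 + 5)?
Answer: -385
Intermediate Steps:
t = 1/3 ≈ 0.33333
H(K, I) = -1 + I + K
F = 21
F*(-24 - H(-5, t)) = 21*(-24 - (-1 + 1/3 - 5)) = 21*(-24 - 1*(-17/3)) = 21*(-24 + 17/3) = 21*(-55/3) = -385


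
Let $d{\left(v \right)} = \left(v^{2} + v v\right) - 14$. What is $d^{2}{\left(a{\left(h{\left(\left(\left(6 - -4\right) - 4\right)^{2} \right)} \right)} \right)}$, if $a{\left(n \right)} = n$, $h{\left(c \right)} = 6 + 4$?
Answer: $34596$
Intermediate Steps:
$h{\left(c \right)} = 10$
$d{\left(v \right)} = -14 + 2 v^{2}$ ($d{\left(v \right)} = \left(v^{2} + v^{2}\right) - 14 = 2 v^{2} - 14 = -14 + 2 v^{2}$)
$d^{2}{\left(a{\left(h{\left(\left(\left(6 - -4\right) - 4\right)^{2} \right)} \right)} \right)} = \left(-14 + 2 \cdot 10^{2}\right)^{2} = \left(-14 + 2 \cdot 100\right)^{2} = \left(-14 + 200\right)^{2} = 186^{2} = 34596$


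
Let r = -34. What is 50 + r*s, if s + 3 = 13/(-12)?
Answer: 1133/6 ≈ 188.83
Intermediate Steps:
s = -49/12 (s = -3 + 13/(-12) = -3 + 13*(-1/12) = -3 - 13/12 = -49/12 ≈ -4.0833)
50 + r*s = 50 - 34*(-49/12) = 50 + 833/6 = 1133/6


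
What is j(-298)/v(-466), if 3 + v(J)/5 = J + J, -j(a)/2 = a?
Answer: -596/4675 ≈ -0.12749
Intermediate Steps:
j(a) = -2*a
v(J) = -15 + 10*J (v(J) = -15 + 5*(J + J) = -15 + 5*(2*J) = -15 + 10*J)
j(-298)/v(-466) = (-2*(-298))/(-15 + 10*(-466)) = 596/(-15 - 4660) = 596/(-4675) = 596*(-1/4675) = -596/4675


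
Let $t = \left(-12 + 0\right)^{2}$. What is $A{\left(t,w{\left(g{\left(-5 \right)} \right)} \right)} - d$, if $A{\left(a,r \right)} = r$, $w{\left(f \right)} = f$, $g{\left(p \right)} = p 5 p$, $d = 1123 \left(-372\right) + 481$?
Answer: $417400$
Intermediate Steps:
$t = 144$ ($t = \left(-12\right)^{2} = 144$)
$d = -417275$ ($d = -417756 + 481 = -417275$)
$g{\left(p \right)} = 5 p^{2}$ ($g{\left(p \right)} = 5 p p = 5 p^{2}$)
$A{\left(t,w{\left(g{\left(-5 \right)} \right)} \right)} - d = 5 \left(-5\right)^{2} - -417275 = 5 \cdot 25 + 417275 = 125 + 417275 = 417400$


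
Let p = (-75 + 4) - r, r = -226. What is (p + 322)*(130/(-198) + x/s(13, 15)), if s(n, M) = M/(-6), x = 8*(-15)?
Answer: 248411/11 ≈ 22583.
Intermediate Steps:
x = -120
s(n, M) = -M/6 (s(n, M) = M*(-⅙) = -M/6)
p = 155 (p = (-75 + 4) - 1*(-226) = -71 + 226 = 155)
(p + 322)*(130/(-198) + x/s(13, 15)) = (155 + 322)*(130/(-198) - 120/((-⅙*15))) = 477*(130*(-1/198) - 120/(-5/2)) = 477*(-65/99 - 120*(-⅖)) = 477*(-65/99 + 48) = 477*(4687/99) = 248411/11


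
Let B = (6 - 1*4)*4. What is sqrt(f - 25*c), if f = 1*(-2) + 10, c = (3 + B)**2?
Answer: I*sqrt(3017) ≈ 54.927*I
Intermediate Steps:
B = 8 (B = (6 - 4)*4 = 2*4 = 8)
c = 121 (c = (3 + 8)**2 = 11**2 = 121)
f = 8 (f = -2 + 10 = 8)
sqrt(f - 25*c) = sqrt(8 - 25*121) = sqrt(8 - 3025) = sqrt(-3017) = I*sqrt(3017)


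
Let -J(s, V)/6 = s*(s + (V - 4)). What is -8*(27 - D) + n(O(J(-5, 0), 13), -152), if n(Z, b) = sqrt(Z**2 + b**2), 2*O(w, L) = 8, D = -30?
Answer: -456 + 68*sqrt(5) ≈ -303.95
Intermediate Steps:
J(s, V) = -6*s*(-4 + V + s) (J(s, V) = -6*s*(s + (V - 4)) = -6*s*(s + (-4 + V)) = -6*s*(-4 + V + s))
O(w, L) = 4 (O(w, L) = (1/2)*8 = 4)
-8*(27 - D) + n(O(J(-5, 0), 13), -152) = -8*(27 - 1*(-30)) + sqrt(4**2 + (-152)**2) = -8*(27 + 30) + sqrt(16 + 23104) = -8*57 + sqrt(23120) = -456 + 68*sqrt(5)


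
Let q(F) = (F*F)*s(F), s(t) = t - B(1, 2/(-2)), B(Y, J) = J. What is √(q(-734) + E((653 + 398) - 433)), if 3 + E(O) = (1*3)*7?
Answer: I*√394908130 ≈ 19872.0*I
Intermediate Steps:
s(t) = 1 + t (s(t) = t - 2/(-2) = t - 2*(-1)/2 = t - 1*(-1) = t + 1 = 1 + t)
E(O) = 18 (E(O) = -3 + (1*3)*7 = -3 + 3*7 = -3 + 21 = 18)
q(F) = F²*(1 + F) (q(F) = (F*F)*(1 + F) = F²*(1 + F))
√(q(-734) + E((653 + 398) - 433)) = √((-734)²*(1 - 734) + 18) = √(538756*(-733) + 18) = √(-394908148 + 18) = √(-394908130) = I*√394908130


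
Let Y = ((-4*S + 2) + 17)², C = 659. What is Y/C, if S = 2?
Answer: 121/659 ≈ 0.18361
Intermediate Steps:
Y = 121 (Y = ((-4*2 + 2) + 17)² = ((-8 + 2) + 17)² = (-6 + 17)² = 11² = 121)
Y/C = 121/659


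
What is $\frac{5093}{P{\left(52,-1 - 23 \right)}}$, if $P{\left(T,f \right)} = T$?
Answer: $\frac{5093}{52} \approx 97.942$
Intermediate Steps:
$\frac{5093}{P{\left(52,-1 - 23 \right)}} = \frac{5093}{52}$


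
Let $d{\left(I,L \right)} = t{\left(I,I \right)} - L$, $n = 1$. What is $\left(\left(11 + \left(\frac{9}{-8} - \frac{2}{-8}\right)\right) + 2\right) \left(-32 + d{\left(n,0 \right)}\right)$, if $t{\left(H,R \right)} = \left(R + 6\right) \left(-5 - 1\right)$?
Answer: $- \frac{3589}{4} \approx -897.25$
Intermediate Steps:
$t{\left(H,R \right)} = -36 - 6 R$ ($t{\left(H,R \right)} = \left(6 + R\right) \left(-6\right) = -36 - 6 R$)
$d{\left(I,L \right)} = -36 - L - 6 I$ ($d{\left(I,L \right)} = \left(-36 - 6 I\right) - L = -36 - L - 6 I$)
$\left(\left(11 + \left(\frac{9}{-8} - \frac{2}{-8}\right)\right) + 2\right) \left(-32 + d{\left(n,0 \right)}\right) = \left(\left(11 + \left(\frac{9}{-8} - \frac{2}{-8}\right)\right) + 2\right) \left(-32 - 42\right) = \left(\left(11 + \left(9 \left(- \frac{1}{8}\right) - - \frac{1}{4}\right)\right) + 2\right) \left(-32 - 42\right) = \left(\left(11 + \left(- \frac{9}{8} + \frac{1}{4}\right)\right) + 2\right) \left(-32 - 42\right) = \left(\left(11 - \frac{7}{8}\right) + 2\right) \left(-74\right) = \left(\frac{81}{8} + 2\right) \left(-74\right) = \frac{97}{8} \left(-74\right) = - \frac{3589}{4}$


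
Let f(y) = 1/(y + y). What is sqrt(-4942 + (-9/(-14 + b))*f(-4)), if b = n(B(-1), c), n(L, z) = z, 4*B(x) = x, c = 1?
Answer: I*sqrt(13363402)/52 ≈ 70.3*I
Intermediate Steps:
B(x) = x/4
b = 1
f(y) = 1/(2*y)
sqrt(-4942 + (-9/(-14 + b))*f(-4)) = sqrt(-4942 + (-9/(-14 + 1))*((1/2)/(-4))) = sqrt(-4942 + (-9/(-13))*((1/2)*(-1/4))) = sqrt(-4942 - 9*(-1/13)*(-1/8)) = sqrt(-4942 + (9/13)*(-1/8)) = sqrt(-4942 - 9/104) = sqrt(-513977/104) = I*sqrt(13363402)/52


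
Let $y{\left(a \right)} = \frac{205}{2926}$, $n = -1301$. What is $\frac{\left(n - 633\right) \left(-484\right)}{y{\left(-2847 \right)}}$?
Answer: $\frac{2738899856}{205} \approx 1.336 \cdot 10^{7}$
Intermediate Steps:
$y{\left(a \right)} = \frac{205}{2926}$ ($y{\left(a \right)} = 205 \cdot \frac{1}{2926} = \frac{205}{2926}$)
$\frac{\left(n - 633\right) \left(-484\right)}{y{\left(-2847 \right)}} = \frac{\left(-1301 - 633\right) \left(-484\right)}{\frac{205}{2926}} = \left(-1934\right) \left(-484\right) \frac{2926}{205} = 936056 \cdot \frac{2926}{205} = \frac{2738899856}{205}$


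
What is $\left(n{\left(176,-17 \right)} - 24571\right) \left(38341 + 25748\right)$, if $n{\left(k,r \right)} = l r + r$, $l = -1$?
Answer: $-1574730819$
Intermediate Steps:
$n{\left(k,r \right)} = 0$ ($n{\left(k,r \right)} = - r + r = 0$)
$\left(n{\left(176,-17 \right)} - 24571\right) \left(38341 + 25748\right) = \left(0 - 24571\right) \left(38341 + 25748\right) = \left(-24571\right) 64089 = -1574730819$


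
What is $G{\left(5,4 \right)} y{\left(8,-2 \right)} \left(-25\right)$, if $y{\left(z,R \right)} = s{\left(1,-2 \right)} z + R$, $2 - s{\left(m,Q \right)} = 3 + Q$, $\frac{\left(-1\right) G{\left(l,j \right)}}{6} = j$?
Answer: $3600$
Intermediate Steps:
$G{\left(l,j \right)} = - 6 j$
$s{\left(m,Q \right)} = -1 - Q$ ($s{\left(m,Q \right)} = 2 - \left(3 + Q\right) = -1 - Q$)
$y{\left(z,R \right)} = R + z$ ($y{\left(z,R \right)} = \left(-1 - -2\right) z + R = \left(-1 + 2\right) z + R = 1 z + R = z + R = R + z$)
$G{\left(5,4 \right)} y{\left(8,-2 \right)} \left(-25\right) = \left(-6\right) 4 \left(-2 + 8\right) \left(-25\right) = \left(-24\right) 6 \left(-25\right) = \left(-144\right) \left(-25\right) = 3600$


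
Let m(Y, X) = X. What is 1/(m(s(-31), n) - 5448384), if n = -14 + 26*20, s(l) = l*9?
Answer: -1/5447878 ≈ -1.8356e-7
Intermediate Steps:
s(l) = 9*l
n = 506 (n = -14 + 520 = 506)
1/(m(s(-31), n) - 5448384) = 1/(506 - 5448384) = 1/(-5447878) = -1/5447878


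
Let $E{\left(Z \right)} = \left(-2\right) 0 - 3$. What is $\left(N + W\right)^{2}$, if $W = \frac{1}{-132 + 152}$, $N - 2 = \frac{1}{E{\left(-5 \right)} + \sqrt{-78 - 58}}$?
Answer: $\frac{1383153}{336400} - \frac{1177 i \sqrt{34}}{21025} \approx 4.1116 - 0.32642 i$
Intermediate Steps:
$E{\left(Z \right)} = -3$ ($E{\left(Z \right)} = 0 - 3 = -3$)
$N = 2 + \frac{1}{-3 + 2 i \sqrt{34}}$ ($N = 2 + \frac{1}{-3 + \sqrt{-78 - 58}} = 2 + \frac{1}{-3 + \sqrt{-136}} = 2 + \frac{1}{-3 + 2 i \sqrt{34}} \approx 1.9793 - 0.080427 i$)
$W = \frac{1}{20} \approx 0.05$
$\left(N + W\right)^{2} = \left(\left(\frac{287}{145} - \frac{2 i \sqrt{34}}{145}\right) + \frac{1}{20}\right)^{2} = \left(\frac{1177}{580} - \frac{2 i \sqrt{34}}{145}\right)^{2}$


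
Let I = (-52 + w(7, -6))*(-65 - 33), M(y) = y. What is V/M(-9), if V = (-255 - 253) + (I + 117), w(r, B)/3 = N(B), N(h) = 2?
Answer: -4117/9 ≈ -457.44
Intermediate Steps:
w(r, B) = 6 (w(r, B) = 3*2 = 6)
I = 4508 (I = (-52 + 6)*(-65 - 33) = -46*(-98) = 4508)
V = 4117 (V = (-255 - 253) + (4508 + 117) = -508 + 4625 = 4117)
V/M(-9) = 4117/(-9) = 4117*(-1/9) = -4117/9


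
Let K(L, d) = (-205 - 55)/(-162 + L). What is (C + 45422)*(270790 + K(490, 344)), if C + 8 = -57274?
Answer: -131673959950/41 ≈ -3.2116e+9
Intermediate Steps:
K(L, d) = -260/(-162 + L)
C = -57282 (C = -8 - 57274 = -57282)
(C + 45422)*(270790 + K(490, 344)) = (-57282 + 45422)*(270790 - 260/(-162 + 490)) = -11860*(270790 - 260/328) = -11860*(270790 - 260*1/328) = -11860*(270790 - 65/82) = -11860*22204715/82 = -131673959950/41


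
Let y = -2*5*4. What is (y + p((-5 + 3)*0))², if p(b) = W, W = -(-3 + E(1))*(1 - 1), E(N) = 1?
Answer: 1600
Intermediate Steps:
y = -40 (y = -10*4 = -40)
W = 0 (W = -(-3 + 1)*(1 - 1) = -(-2)*0 = -1*0 = 0)
p(b) = 0
(y + p((-5 + 3)*0))² = (-40 + 0)² = (-40)² = 1600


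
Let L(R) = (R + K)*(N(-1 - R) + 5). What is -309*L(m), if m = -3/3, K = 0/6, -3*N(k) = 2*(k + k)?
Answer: 1545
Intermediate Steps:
N(k) = -4*k/3 (N(k) = -2*(k + k)/3 = -2*2*k/3 = -4*k/3)
K = 0 (K = 0*(⅙) = 0)
m = -1 (m = -3*⅓ = -1)
L(R) = R*(19/3 + 4*R/3) (L(R) = (R + 0)*(-4*(-1 - R)/3 + 5) = R*((4/3 + 4*R/3) + 5) = R*(19/3 + 4*R/3))
-309*L(m) = -103*(-1)*(19 + 4*(-1)) = -103*(-1)*(19 - 4) = -103*(-1)*15 = -309*(-5) = 1545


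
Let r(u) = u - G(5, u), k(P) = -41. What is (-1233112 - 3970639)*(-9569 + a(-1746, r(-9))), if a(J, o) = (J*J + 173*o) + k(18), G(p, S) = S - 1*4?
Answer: -15817311132098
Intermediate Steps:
G(p, S) = -4 + S (G(p, S) = S - 4 = -4 + S)
r(u) = 4 (r(u) = u - (-4 + u) = u + (4 - u) = 4)
a(J, o) = -41 + J² + 173*o (a(J, o) = (J*J + 173*o) - 41 = (J² + 173*o) - 41 = -41 + J² + 173*o)
(-1233112 - 3970639)*(-9569 + a(-1746, r(-9))) = (-1233112 - 3970639)*(-9569 + (-41 + (-1746)² + 173*4)) = -5203751*(-9569 + (-41 + 3048516 + 692)) = -5203751*(-9569 + 3049167) = -5203751*3039598 = -15817311132098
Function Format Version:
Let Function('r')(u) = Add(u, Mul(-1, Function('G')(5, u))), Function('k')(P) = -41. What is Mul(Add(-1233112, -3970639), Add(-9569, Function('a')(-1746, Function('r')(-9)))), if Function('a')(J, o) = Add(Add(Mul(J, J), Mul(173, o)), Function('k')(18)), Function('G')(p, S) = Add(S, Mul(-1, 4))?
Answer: -15817311132098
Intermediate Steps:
Function('G')(p, S) = Add(-4, S) (Function('G')(p, S) = Add(S, -4) = Add(-4, S))
Function('r')(u) = 4 (Function('r')(u) = Add(u, Mul(-1, Add(-4, u))) = Add(u, Add(4, Mul(-1, u))) = 4)
Function('a')(J, o) = Add(-41, Pow(J, 2), Mul(173, o)) (Function('a')(J, o) = Add(Add(Mul(J, J), Mul(173, o)), -41) = Add(Add(Pow(J, 2), Mul(173, o)), -41) = Add(-41, Pow(J, 2), Mul(173, o)))
Mul(Add(-1233112, -3970639), Add(-9569, Function('a')(-1746, Function('r')(-9)))) = Mul(Add(-1233112, -3970639), Add(-9569, Add(-41, Pow(-1746, 2), Mul(173, 4)))) = Mul(-5203751, Add(-9569, Add(-41, 3048516, 692))) = Mul(-5203751, Add(-9569, 3049167)) = Mul(-5203751, 3039598) = -15817311132098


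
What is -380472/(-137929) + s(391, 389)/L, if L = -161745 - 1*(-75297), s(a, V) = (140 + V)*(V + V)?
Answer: -11937645821/5961843096 ≈ -2.0023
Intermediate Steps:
s(a, V) = 2*V*(140 + V) (s(a, V) = (140 + V)*(2*V) = 2*V*(140 + V))
L = -86448 (L = -161745 + 75297 = -86448)
-380472/(-137929) + s(391, 389)/L = -380472/(-137929) + (2*389*(140 + 389))/(-86448) = -380472*(-1/137929) + (2*389*529)*(-1/86448) = 380472/137929 + 411562*(-1/86448) = 380472/137929 - 205781/43224 = -11937645821/5961843096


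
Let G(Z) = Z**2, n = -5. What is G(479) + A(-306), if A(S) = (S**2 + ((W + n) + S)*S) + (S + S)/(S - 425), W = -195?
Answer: 20550295/43 ≈ 4.7791e+5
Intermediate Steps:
A(S) = S**2 + S*(-200 + S) + 2*S/(-425 + S) (A(S) = (S**2 + ((-195 - 5) + S)*S) + (S + S)/(S - 425) = (S**2 + (-200 + S)*S) + (2*S)/(-425 + S) = (S**2 + S*(-200 + S)) + 2*S/(-425 + S) = S**2 + S*(-200 + S) + 2*S/(-425 + S))
G(479) + A(-306) = 479**2 + 2*(-306)*(42501 + (-306)**2 - 525*(-306))/(-425 - 306) = 229441 + 2*(-306)*(42501 + 93636 + 160650)/(-731) = 229441 + 2*(-306)*(-1/731)*296787 = 229441 + 10684332/43 = 20550295/43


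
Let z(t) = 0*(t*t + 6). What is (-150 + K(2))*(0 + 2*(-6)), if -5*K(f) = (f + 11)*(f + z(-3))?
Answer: 9312/5 ≈ 1862.4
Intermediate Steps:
z(t) = 0 (z(t) = 0*(t² + 6) = 0*(6 + t²) = 0)
K(f) = -f*(11 + f)/5 (K(f) = -(f + 11)*(f + 0)/5 = -(11 + f)*f/5 = -f*(11 + f)/5)
(-150 + K(2))*(0 + 2*(-6)) = (-150 + (⅕)*2*(-11 - 1*2))*(0 + 2*(-6)) = (-150 + (⅕)*2*(-11 - 2))*(0 - 12) = (-150 + (⅕)*2*(-13))*(-12) = (-150 - 26/5)*(-12) = -776/5*(-12) = 9312/5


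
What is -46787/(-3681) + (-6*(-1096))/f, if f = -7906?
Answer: 172845883/14550993 ≈ 11.879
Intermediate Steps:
-46787/(-3681) + (-6*(-1096))/f = -46787/(-3681) - 6*(-1096)/(-7906) = -46787*(-1/3681) + 6576*(-1/7906) = 46787/3681 - 3288/3953 = 172845883/14550993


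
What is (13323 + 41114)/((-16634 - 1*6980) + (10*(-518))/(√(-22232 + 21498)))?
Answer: -235884720853/102330160866 - 70495915*I*√734/102330160866 ≈ -2.3051 - 0.018664*I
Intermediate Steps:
(13323 + 41114)/((-16634 - 1*6980) + (10*(-518))/(√(-22232 + 21498))) = 54437/((-16634 - 6980) - 5180*(-I*√734/734)) = 54437/(-23614 - 5180*(-I*√734/734)) = 54437/(-23614 - (-2590)*I*√734/367) = 54437/(-23614 + 2590*I*√734/367)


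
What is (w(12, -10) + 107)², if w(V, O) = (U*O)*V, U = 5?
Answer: 243049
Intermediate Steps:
w(V, O) = 5*O*V (w(V, O) = (5*O)*V = 5*O*V)
(w(12, -10) + 107)² = (5*(-10)*12 + 107)² = (-600 + 107)² = (-493)² = 243049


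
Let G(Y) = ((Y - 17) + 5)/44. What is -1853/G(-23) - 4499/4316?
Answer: 351734647/151060 ≈ 2328.4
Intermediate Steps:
G(Y) = -3/11 + Y/44 (G(Y) = ((-17 + Y) + 5)*(1/44) = (-12 + Y)*(1/44) = -3/11 + Y/44)
-1853/G(-23) - 4499/4316 = -1853/(-3/11 + (1/44)*(-23)) - 4499/4316 = -1853/(-3/11 - 23/44) - 4499*1/4316 = -1853/(-35/44) - 4499/4316 = -1853*(-44/35) - 4499/4316 = 81532/35 - 4499/4316 = 351734647/151060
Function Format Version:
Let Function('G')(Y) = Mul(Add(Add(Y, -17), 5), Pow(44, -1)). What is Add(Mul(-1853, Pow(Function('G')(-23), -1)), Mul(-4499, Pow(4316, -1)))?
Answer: Rational(351734647, 151060) ≈ 2328.4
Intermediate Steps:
Function('G')(Y) = Add(Rational(-3, 11), Mul(Rational(1, 44), Y)) (Function('G')(Y) = Mul(Add(Add(-17, Y), 5), Rational(1, 44)) = Mul(Add(-12, Y), Rational(1, 44)) = Add(Rational(-3, 11), Mul(Rational(1, 44), Y)))
Add(Mul(-1853, Pow(Function('G')(-23), -1)), Mul(-4499, Pow(4316, -1))) = Add(Mul(-1853, Pow(Add(Rational(-3, 11), Mul(Rational(1, 44), -23)), -1)), Mul(-4499, Pow(4316, -1))) = Add(Mul(-1853, Pow(Add(Rational(-3, 11), Rational(-23, 44)), -1)), Mul(-4499, Rational(1, 4316))) = Add(Mul(-1853, Pow(Rational(-35, 44), -1)), Rational(-4499, 4316)) = Add(Mul(-1853, Rational(-44, 35)), Rational(-4499, 4316)) = Add(Rational(81532, 35), Rational(-4499, 4316)) = Rational(351734647, 151060)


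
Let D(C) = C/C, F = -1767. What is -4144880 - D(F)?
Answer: -4144881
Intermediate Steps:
D(C) = 1
-4144880 - D(F) = -4144880 - 1*1 = -4144880 - 1 = -4144881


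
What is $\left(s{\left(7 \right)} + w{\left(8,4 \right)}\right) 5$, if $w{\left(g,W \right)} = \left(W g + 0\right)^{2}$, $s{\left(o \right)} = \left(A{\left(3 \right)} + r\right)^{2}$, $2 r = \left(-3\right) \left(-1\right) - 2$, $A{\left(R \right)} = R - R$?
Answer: $\frac{20485}{4} \approx 5121.3$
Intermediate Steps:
$A{\left(R \right)} = 0$
$r = \frac{1}{2}$ ($r = \frac{\left(-3\right) \left(-1\right) - 2}{2} = \frac{3 - 2}{2} = \frac{1}{2} \cdot 1 = \frac{1}{2} \approx 0.5$)
$s{\left(o \right)} = \frac{1}{4}$ ($s{\left(o \right)} = \left(0 + \frac{1}{2}\right)^{2} = \left(\frac{1}{2}\right)^{2} = \frac{1}{4}$)
$w{\left(g,W \right)} = W^{2} g^{2}$ ($w{\left(g,W \right)} = \left(W g\right)^{2} = W^{2} g^{2}$)
$\left(s{\left(7 \right)} + w{\left(8,4 \right)}\right) 5 = \left(\frac{1}{4} + 4^{2} \cdot 8^{2}\right) 5 = \left(\frac{1}{4} + 16 \cdot 64\right) 5 = \left(\frac{1}{4} + 1024\right) 5 = \frac{4097}{4} \cdot 5 = \frac{20485}{4}$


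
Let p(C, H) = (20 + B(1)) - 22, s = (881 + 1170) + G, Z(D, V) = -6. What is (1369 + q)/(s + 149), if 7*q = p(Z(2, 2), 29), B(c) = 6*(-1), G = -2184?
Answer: 9575/112 ≈ 85.491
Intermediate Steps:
B(c) = -6
s = -133 (s = (881 + 1170) - 2184 = 2051 - 2184 = -133)
p(C, H) = -8 (p(C, H) = (20 - 6) - 22 = 14 - 22 = -8)
q = -8/7 (q = (⅐)*(-8) = -8/7 ≈ -1.1429)
(1369 + q)/(s + 149) = (1369 - 8/7)/(-133 + 149) = (9575/7)/16 = (9575/7)*(1/16) = 9575/112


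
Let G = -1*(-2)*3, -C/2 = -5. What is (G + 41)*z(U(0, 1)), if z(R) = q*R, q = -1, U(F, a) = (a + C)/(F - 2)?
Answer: 517/2 ≈ 258.50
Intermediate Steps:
C = 10 (C = -2*(-5) = 10)
U(F, a) = (10 + a)/(-2 + F) (U(F, a) = (a + 10)/(F - 2) = (10 + a)/(-2 + F))
G = 6 (G = 2*3 = 6)
z(R) = -R
(G + 41)*z(U(0, 1)) = (6 + 41)*(-(10 + 1)/(-2 + 0)) = 47*(-11/(-2)) = 47*(-(-1)*11/2) = 47*(-1*(-11/2)) = 47*(11/2) = 517/2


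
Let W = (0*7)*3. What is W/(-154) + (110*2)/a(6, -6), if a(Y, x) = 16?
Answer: 55/4 ≈ 13.750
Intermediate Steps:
W = 0 (W = 0*3 = 0)
W/(-154) + (110*2)/a(6, -6) = 0/(-154) + (110*2)/16 = 0*(-1/154) + 220*(1/16) = 0 + 55/4 = 55/4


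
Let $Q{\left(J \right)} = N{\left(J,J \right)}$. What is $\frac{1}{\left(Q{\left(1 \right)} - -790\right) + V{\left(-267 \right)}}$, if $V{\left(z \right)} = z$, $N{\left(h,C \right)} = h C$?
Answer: $\frac{1}{524} \approx 0.0019084$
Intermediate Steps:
$N{\left(h,C \right)} = C h$
$Q{\left(J \right)} = J^{2}$ ($Q{\left(J \right)} = J J = J^{2}$)
$\frac{1}{\left(Q{\left(1 \right)} - -790\right) + V{\left(-267 \right)}} = \frac{1}{\left(1^{2} - -790\right) - 267} = \frac{1}{\left(1 + 790\right) - 267} = \frac{1}{791 - 267} = \frac{1}{524}$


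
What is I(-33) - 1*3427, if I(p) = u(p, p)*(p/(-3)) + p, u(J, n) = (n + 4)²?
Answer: 5791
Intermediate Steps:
u(J, n) = (4 + n)²
I(p) = p - p*(4 + p)²/3 (I(p) = (4 + p)²*(p/(-3)) + p = (4 + p)²*(p*(-⅓)) + p = (4 + p)²*(-p/3) + p = -p*(4 + p)²/3 + p = p - p*(4 + p)²/3)
I(-33) - 1*3427 = (-33 - ⅓*(-33)*(4 - 33)²) - 1*3427 = (-33 - ⅓*(-33)*(-29)²) - 3427 = (-33 - ⅓*(-33)*841) - 3427 = (-33 + 9251) - 3427 = 9218 - 3427 = 5791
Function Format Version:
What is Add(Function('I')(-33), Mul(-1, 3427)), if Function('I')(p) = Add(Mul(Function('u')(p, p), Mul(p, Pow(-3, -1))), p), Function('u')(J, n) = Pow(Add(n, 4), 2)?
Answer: 5791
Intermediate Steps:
Function('u')(J, n) = Pow(Add(4, n), 2)
Function('I')(p) = Add(p, Mul(Rational(-1, 3), p, Pow(Add(4, p), 2))) (Function('I')(p) = Add(Mul(Pow(Add(4, p), 2), Mul(p, Pow(-3, -1))), p) = Add(Mul(Pow(Add(4, p), 2), Mul(p, Rational(-1, 3))), p) = Add(Mul(Pow(Add(4, p), 2), Mul(Rational(-1, 3), p)), p) = Add(Mul(Rational(-1, 3), p, Pow(Add(4, p), 2)), p) = Add(p, Mul(Rational(-1, 3), p, Pow(Add(4, p), 2))))
Add(Function('I')(-33), Mul(-1, 3427)) = Add(Add(-33, Mul(Rational(-1, 3), -33, Pow(Add(4, -33), 2))), Mul(-1, 3427)) = Add(Add(-33, Mul(Rational(-1, 3), -33, Pow(-29, 2))), -3427) = Add(Add(-33, Mul(Rational(-1, 3), -33, 841)), -3427) = Add(Add(-33, 9251), -3427) = Add(9218, -3427) = 5791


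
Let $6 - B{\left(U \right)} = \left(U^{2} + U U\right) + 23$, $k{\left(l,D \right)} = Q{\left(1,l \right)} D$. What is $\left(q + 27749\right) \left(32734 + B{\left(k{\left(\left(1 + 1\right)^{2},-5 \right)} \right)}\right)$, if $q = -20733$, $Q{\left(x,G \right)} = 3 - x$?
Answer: $228139272$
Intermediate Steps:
$k{\left(l,D \right)} = 2 D$ ($k{\left(l,D \right)} = \left(3 - 1\right) D = 2 D$)
$B{\left(U \right)} = -17 - 2 U^{2}$ ($B{\left(U \right)} = 6 - \left(\left(U^{2} + U U\right) + 23\right) = 6 - \left(\left(U^{2} + U^{2}\right) + 23\right) = 6 - \left(2 U^{2} + 23\right) = 6 - \left(23 + 2 U^{2}\right) = -17 - 2 U^{2}$)
$\left(q + 27749\right) \left(32734 + B{\left(k{\left(\left(1 + 1\right)^{2},-5 \right)} \right)}\right) = \left(-20733 + 27749\right) \left(32734 - \left(17 + 2 \left(2 \left(-5\right)\right)^{2}\right)\right) = 7016 \left(32734 - \left(17 + 2 \left(-10\right)^{2}\right)\right) = 7016 \left(32734 - 217\right) = 7016 \cdot 32517 = 228139272$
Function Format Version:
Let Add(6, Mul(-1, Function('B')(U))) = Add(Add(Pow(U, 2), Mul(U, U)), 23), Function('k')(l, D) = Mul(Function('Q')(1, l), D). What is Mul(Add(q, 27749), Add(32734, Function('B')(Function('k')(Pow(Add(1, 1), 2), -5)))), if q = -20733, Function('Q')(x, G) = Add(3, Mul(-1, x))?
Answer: 228139272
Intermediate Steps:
Function('k')(l, D) = Mul(2, D) (Function('k')(l, D) = Mul(Add(3, Mul(-1, 1)), D) = Mul(Add(3, -1), D) = Mul(2, D))
Function('B')(U) = Add(-17, Mul(-2, Pow(U, 2))) (Function('B')(U) = Add(6, Mul(-1, Add(Add(Pow(U, 2), Mul(U, U)), 23))) = Add(6, Mul(-1, Add(Add(Pow(U, 2), Pow(U, 2)), 23))) = Add(6, Mul(-1, Add(Mul(2, Pow(U, 2)), 23))) = Add(6, Mul(-1, Add(23, Mul(2, Pow(U, 2))))) = Add(6, Add(-23, Mul(-2, Pow(U, 2)))) = Add(-17, Mul(-2, Pow(U, 2))))
Mul(Add(q, 27749), Add(32734, Function('B')(Function('k')(Pow(Add(1, 1), 2), -5)))) = Mul(Add(-20733, 27749), Add(32734, Add(-17, Mul(-2, Pow(Mul(2, -5), 2))))) = Mul(7016, Add(32734, Add(-17, Mul(-2, Pow(-10, 2))))) = Mul(7016, Add(32734, Add(-17, Mul(-2, 100)))) = Mul(7016, Add(32734, Add(-17, -200))) = Mul(7016, Add(32734, -217)) = Mul(7016, 32517) = 228139272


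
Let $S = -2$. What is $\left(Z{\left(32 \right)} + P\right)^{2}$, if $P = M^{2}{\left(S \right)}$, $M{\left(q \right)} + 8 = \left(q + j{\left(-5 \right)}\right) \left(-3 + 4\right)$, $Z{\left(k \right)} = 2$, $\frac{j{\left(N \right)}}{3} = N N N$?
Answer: $21971243529$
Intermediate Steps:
$j{\left(N \right)} = 3 N^{3}$ ($j{\left(N \right)} = 3 N N N = 3 N N^{2} = 3 N^{3}$)
$M{\left(q \right)} = -383 + q$ ($M{\left(q \right)} = -8 + \left(q + 3 \left(-5\right)^{3}\right) \left(-3 + 4\right) = -8 + \left(q + 3 \left(-125\right)\right) 1 = -8 + \left(q - 375\right) 1 = -8 + \left(-375 + q\right) 1 = -8 + \left(-375 + q\right) = -383 + q$)
$P = 148225$ ($P = \left(-383 - 2\right)^{2} = \left(-385\right)^{2} = 148225$)
$\left(Z{\left(32 \right)} + P\right)^{2} = \left(2 + 148225\right)^{2} = 148227^{2} = 21971243529$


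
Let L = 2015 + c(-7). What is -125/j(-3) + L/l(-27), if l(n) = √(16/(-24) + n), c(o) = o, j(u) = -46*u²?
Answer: 125/414 - 2008*I*√249/83 ≈ 0.30193 - 381.76*I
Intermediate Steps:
L = 2008 (L = 2015 - 7 = 2008)
l(n) = √(-⅔ + n) (l(n) = √(16*(-1/24) + n) = √(-⅔ + n))
-125/j(-3) + L/l(-27) = -125/((-46*(-3)²)) + 2008/((√(-6 + 9*(-27))/3)) = -125/((-46*9)) + 2008/((√(-6 - 243)/3)) = -125/(-414) + 2008/((√(-249)/3)) = -125*(-1/414) + 2008/(((I*√249)/3)) = 125/414 + 2008/((I*√249/3)) = 125/414 + 2008*(-I*√249/83) = 125/414 - 2008*I*√249/83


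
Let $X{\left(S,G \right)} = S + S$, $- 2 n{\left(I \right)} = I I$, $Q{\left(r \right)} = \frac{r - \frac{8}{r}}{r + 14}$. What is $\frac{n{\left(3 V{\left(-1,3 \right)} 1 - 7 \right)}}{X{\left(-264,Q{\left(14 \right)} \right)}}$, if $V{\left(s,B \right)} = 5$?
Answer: $\frac{2}{33} \approx 0.060606$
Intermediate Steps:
$Q{\left(r \right)} = \frac{r - \frac{8}{r}}{14 + r}$
$n{\left(I \right)} = - \frac{I^{2}}{2}$ ($n{\left(I \right)} = - \frac{I I}{2} = - \frac{I^{2}}{2}$)
$X{\left(S,G \right)} = 2 S$
$\frac{n{\left(3 V{\left(-1,3 \right)} 1 - 7 \right)}}{X{\left(-264,Q{\left(14 \right)} \right)}} = \frac{\left(- \frac{1}{2}\right) \left(3 \cdot 5 \cdot 1 - 7\right)^{2}}{2 \left(-264\right)} = \frac{\left(- \frac{1}{2}\right) \left(15 \cdot 1 - 7\right)^{2}}{-528} = - \frac{\left(15 - 7\right)^{2}}{2} \left(- \frac{1}{528}\right) = - \frac{8^{2}}{2} \left(- \frac{1}{528}\right) = \left(- \frac{1}{2}\right) 64 \left(- \frac{1}{528}\right) = \left(-32\right) \left(- \frac{1}{528}\right) = \frac{2}{33}$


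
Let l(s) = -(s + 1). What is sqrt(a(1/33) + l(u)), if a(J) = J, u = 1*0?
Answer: 4*I*sqrt(66)/33 ≈ 0.98473*I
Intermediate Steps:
u = 0
l(s) = -1 - s (l(s) = -(1 + s) = -1 - s)
sqrt(a(1/33) + l(u)) = sqrt(1/33 + (-1 - 1*0)) = sqrt(1/33 + (-1 + 0)) = sqrt(1/33 - 1) = sqrt(-32/33) = 4*I*sqrt(66)/33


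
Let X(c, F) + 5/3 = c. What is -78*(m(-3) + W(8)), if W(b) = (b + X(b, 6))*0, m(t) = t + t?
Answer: 468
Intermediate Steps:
X(c, F) = -5/3 + c
m(t) = 2*t
W(b) = 0 (W(b) = (b + (-5/3 + b))*0 = (-5/3 + 2*b)*0 = 0)
-78*(m(-3) + W(8)) = -78*(2*(-3) + 0) = -78*(-6 + 0) = -78*(-6) = 468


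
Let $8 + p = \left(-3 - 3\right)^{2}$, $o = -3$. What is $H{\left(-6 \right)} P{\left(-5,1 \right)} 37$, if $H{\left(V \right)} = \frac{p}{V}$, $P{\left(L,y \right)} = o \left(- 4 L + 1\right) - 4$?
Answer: $\frac{34706}{3} \approx 11569.0$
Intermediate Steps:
$P{\left(L,y \right)} = -7 + 12 L$ ($P{\left(L,y \right)} = - 3 \left(- 4 L + 1\right) - 4 = - 3 \left(1 - 4 L\right) - 4 = \left(-3 + 12 L\right) - 4 = -7 + 12 L$)
$p = 28$ ($p = -8 + \left(-3 - 3\right)^{2} = -8 + \left(-6\right)^{2} = -8 + 36 = 28$)
$H{\left(V \right)} = \frac{28}{V}$
$H{\left(-6 \right)} P{\left(-5,1 \right)} 37 = \frac{28}{-6} \left(-7 + 12 \left(-5\right)\right) 37 = 28 \left(- \frac{1}{6}\right) \left(-7 - 60\right) 37 = \left(- \frac{14}{3}\right) \left(-67\right) 37 = \frac{938}{3} \cdot 37 = \frac{34706}{3}$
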